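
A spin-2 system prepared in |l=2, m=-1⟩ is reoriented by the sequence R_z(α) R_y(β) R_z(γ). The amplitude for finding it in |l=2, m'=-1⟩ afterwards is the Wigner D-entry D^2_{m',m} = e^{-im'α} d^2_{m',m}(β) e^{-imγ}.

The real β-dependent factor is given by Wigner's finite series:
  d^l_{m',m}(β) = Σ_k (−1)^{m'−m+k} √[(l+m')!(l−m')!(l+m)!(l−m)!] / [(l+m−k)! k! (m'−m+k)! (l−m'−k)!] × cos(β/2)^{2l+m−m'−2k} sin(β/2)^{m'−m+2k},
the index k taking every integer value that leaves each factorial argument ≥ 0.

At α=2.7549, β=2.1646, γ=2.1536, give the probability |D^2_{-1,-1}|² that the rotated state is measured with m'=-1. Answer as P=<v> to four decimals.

Split into d^2_{-1,-1}(β=2.1646) × two z-phases.
Half-angle: c=0.469299, s=0.883040. N=√(1·6·1·6)=6.000000
k∈{0,1} keeps every argument non-negative
  k=0: (−1)^0·6.0000/(6)·0.4693^4·0.8830^0 = +0.048506
  k=1: (−1)^1·6.0000/(2)·0.4693^2·0.8830^2 = -0.515205
d^2_{-1,-1}(2.1646) = +0.048506 -0.515205 = -0.466699
|D^2_{-1,-1}|² = |d^2_{-1,-1}(β)|² = (-0.466699)² = 0.217808 (the z-rotation phases have unit modulus)

P=0.2178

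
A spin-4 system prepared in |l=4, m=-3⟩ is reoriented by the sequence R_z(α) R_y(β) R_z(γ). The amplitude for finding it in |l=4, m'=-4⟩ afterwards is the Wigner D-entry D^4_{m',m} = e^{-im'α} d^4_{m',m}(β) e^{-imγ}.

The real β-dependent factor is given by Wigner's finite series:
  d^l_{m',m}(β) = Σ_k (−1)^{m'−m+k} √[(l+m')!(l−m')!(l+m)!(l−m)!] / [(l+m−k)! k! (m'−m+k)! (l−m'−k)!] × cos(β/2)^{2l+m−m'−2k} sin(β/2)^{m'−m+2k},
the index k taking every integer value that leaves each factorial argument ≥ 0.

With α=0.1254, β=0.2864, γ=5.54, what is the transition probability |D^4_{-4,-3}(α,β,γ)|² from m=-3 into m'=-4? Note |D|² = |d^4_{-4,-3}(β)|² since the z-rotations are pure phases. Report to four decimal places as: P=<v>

Split into d^4_{-4,-3}(β=0.2864) × two z-phases.
c=cos(0.2864/2)=0.989764, s=sin(0.2864/2)=0.142711; N=√[1·40320·1·5040]=14255.272709
k: max(0,(-3)−(-4))=1 … min(4+(-3),4−(-4))=1
  k=1: (−1)^0·14255.2727/(5040)·0.9898^7·0.1427^1 = +0.375600
d^4_{-4,-3}(0.2864) = +0.375600
|D^4_{-4,-3}|² = |d^4_{-4,-3}(β)|² = (+0.375600)² = 0.141075 (the z-rotation phases have unit modulus)

P=0.1411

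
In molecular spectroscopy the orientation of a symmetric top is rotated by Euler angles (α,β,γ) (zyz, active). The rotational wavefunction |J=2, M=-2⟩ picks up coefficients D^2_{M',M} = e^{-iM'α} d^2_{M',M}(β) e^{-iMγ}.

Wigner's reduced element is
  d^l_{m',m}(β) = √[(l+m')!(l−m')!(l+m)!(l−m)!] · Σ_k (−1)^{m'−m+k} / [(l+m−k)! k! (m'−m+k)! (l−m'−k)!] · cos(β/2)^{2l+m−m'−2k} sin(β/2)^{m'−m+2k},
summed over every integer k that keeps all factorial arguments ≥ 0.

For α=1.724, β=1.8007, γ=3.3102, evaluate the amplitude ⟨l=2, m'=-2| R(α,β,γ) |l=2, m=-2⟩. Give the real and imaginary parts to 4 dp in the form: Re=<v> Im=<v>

D^2_{-2,-2}(1.724,1.8007,3.3102) = e^{-i·-2·1.724}·d^2_{-2,-2}(1.8007)·e^{-i·-2·3.3102}. Compute d first:
c=cos(1.8007/2)=0.621336, s=sin(1.8007/2)=0.783544; N=√[1·24·1·24]=24.000000
The bounds max(0,m−m')=0 and min(l+m,l−m')=0 give 1 term
  k=0: (−1)^0·24.0000/(24)·0.6213^4·0.7835^0 = +0.149041
d^2_{-2,-2}(1.8007) = +0.149041
D = (-0.953423-0.301635i)·(+0.149041)·(+0.943680+0.330860i) = -0.119222-0.089439i

Re=-0.1192 Im=-0.0894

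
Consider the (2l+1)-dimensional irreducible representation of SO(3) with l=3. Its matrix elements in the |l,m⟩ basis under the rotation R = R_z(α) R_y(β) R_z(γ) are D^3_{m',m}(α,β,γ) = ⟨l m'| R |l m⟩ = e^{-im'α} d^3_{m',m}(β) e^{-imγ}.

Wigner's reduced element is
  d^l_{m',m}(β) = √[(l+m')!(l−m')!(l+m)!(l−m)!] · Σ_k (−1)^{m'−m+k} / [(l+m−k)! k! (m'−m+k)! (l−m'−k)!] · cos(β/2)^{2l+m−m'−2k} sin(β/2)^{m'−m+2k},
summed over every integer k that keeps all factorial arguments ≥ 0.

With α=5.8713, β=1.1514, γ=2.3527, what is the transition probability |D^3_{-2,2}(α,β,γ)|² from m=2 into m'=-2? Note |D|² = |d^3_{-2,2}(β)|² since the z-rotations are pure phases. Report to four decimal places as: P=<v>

P=0.0801

D^3_{-2,2}(5.8713,1.1514,2.3527) = e^{-i·-2·5.8713}·d^3_{-2,2}(1.1514)·e^{-i·2·2.3527}. Compute d first:
With c≡cos(β/2)=0.838811 and s≡sin(β/2)=0.544422, N=[1·120·120·1]^{1/2}=120.000000
Admissible k: 4..5 (factorial args all ≥0)
  k=4: (−1)^0·120.0000/(24)·0.8388^2·0.5444^4 = +0.309059
  k=5: (−1)^1·120.0000/(120)·0.8388^0·0.5444^6 = -0.026038
d^3_{-2,2}(1.1514) = +0.309059 -0.026038 = +0.283021
|D^3_{-2,2}|² = |d^3_{-2,2}(β)|² = (+0.283021)² = 0.080101 (the z-rotation phases have unit modulus)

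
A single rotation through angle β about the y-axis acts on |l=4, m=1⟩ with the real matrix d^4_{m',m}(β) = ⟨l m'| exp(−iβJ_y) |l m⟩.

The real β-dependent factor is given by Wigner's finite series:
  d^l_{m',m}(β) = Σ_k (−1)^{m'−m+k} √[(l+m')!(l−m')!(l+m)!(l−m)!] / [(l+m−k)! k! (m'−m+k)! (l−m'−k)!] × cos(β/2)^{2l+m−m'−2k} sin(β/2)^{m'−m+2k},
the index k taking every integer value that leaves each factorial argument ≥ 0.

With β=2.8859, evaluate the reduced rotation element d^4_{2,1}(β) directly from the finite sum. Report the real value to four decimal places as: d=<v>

d^4_{2,1}(β=2.8859) via Wigner's sum:
c=cos(2.8859/2)=0.127498, s=sin(2.8859/2)=0.991839; N=√[720·2·120·6]=1018.233765
k∈{0,1,2} keeps every argument non-negative
  k=0: (−1)^1·1018.2338/(240)·0.1275^7·0.9918^1 = -0.000002
  k=1: (−1)^2·1018.2338/(48)·0.1275^5·0.9918^3 = +0.000697
  k=2: (−1)^3·1018.2338/(72)·0.1275^3·0.9918^5 = -0.028134
d^4_{2,1}(2.8859) = -0.000002 +0.000697 -0.028134 = -0.027439

d=-0.0274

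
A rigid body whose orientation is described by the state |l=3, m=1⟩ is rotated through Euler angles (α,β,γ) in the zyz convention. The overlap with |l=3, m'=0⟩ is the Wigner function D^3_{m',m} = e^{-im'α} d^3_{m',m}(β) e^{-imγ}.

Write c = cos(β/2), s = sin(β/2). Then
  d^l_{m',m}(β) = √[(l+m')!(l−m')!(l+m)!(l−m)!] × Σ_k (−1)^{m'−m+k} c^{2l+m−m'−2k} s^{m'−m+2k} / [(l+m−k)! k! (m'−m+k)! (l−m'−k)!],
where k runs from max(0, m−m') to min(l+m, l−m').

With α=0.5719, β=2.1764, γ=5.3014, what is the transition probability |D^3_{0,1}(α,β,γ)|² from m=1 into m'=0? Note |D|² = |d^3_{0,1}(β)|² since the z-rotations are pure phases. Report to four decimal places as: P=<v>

D^3_{0,1}(0.5719,2.1764,5.3014) = e^{-i·0·0.5719}·d^3_{0,1}(2.1764)·e^{-i·1·5.3014}. Compute d first:
c=cos(2.1764/2)=0.464081, s=sin(2.1764/2)=0.885793; N=√[6·6·24·2]=41.569219
Admissible k: 1..3 (factorial args all ≥0)
  k=1: (−1)^0·41.5692/(12)·0.4641^5·0.8858^1 = +0.066053
  k=2: (−1)^1·41.5692/(4)·0.4641^3·0.8858^3 = -0.721919
  k=3: (−1)^2·41.5692/(12)·0.4641^1·0.8858^5 = +0.876688
d^3_{0,1}(2.1764) = +0.066053 -0.721919 +0.876688 = +0.220821
|D^3_{0,1}|² = |d^3_{0,1}(β)|² = (+0.220821)² = 0.048762 (the z-rotation phases have unit modulus)

P=0.0488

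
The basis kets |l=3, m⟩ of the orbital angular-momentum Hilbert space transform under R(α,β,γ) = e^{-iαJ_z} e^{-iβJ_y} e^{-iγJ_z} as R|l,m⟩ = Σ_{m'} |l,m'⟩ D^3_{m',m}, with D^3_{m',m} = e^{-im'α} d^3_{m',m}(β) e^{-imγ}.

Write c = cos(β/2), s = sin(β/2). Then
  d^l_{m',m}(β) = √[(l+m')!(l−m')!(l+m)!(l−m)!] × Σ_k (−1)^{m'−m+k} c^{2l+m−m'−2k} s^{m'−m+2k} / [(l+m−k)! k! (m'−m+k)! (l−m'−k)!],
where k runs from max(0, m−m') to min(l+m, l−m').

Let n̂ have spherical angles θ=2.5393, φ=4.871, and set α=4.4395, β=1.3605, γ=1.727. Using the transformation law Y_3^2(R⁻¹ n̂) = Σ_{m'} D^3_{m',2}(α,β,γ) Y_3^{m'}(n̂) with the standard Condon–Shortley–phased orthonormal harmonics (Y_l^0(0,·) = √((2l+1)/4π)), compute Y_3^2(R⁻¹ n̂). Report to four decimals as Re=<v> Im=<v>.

Re=-0.2957 Im=-0.0585

Need the full column D^3_{m',2} for m'=−3..3 at α=4.4395, β=1.3605, γ=1.727.
cos(β/2)=0.777415, sin(β/2)=0.628987
d^3_{-3,2}: single k=5 term ⇒ +0.187473;  D = -0.169639-0.079805i
d^3_{-2,2}: k∈[4..5] ⇒ +0.472982 -0.061923 = +0.411059;  D = +0.268755-0.311030i
d^3_{-1,2}: k∈[3..4] ⇒ +0.739461 -0.242026 = +0.497435;  D = +0.274806+0.414636i
d^3_{0,2}: k∈[2..3] ⇒ +0.791512 -0.518125 = +0.273386;  D = -0.260153+0.084025i
d^3_{1,2}: k∈[1..2] ⇒ +0.564817 -0.739461 = -0.174644;  D = +0.006900+0.174508i
d^3_{2,2}: k∈[0..1] ⇒ +0.220759 -0.722548 = -0.501789;  D = -0.488186-0.116043i
d^3_{3,2}: single k=0 term ⇒ -0.437506;  D = +0.212151-0.382627i
Y_3^{m'}(θ=2.5393,φ=4.871) and Σ D·Y over m':
  (-0.1696-0.0798i)·(-0.0348-0.0674i)  (+0.2688-0.3110i)·(+0.2568-0.0843i)  (+0.2748+0.4146i)·(+0.0693+0.4330i)  (-0.2602+0.0840i)·(-0.1215+0.0000i)  (+0.0069+0.1745i)·(-0.0693+0.4330i)  (-0.4882-0.1160i)·(+0.2568+0.0843i)  (+0.2122-0.3826i)·(+0.0348-0.0674i)
Y_3^2(R⁻¹ n̂) = -0.295659-0.058478i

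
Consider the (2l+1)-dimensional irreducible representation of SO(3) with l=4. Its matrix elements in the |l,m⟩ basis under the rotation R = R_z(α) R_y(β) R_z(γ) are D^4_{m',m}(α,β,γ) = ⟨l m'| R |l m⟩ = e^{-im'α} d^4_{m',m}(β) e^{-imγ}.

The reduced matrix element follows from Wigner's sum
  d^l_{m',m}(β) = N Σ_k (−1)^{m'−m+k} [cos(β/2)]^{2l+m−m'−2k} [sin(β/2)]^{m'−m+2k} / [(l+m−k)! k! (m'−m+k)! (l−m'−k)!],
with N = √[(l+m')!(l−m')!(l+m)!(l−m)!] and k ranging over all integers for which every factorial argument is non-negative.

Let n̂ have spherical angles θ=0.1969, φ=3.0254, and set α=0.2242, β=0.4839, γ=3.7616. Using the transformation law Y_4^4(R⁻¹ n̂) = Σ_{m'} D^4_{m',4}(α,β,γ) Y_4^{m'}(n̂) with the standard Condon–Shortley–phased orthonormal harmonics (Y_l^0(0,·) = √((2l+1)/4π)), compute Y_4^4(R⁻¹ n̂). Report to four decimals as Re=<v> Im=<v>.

Re=-0.0647 Im=-0.0159

Need the full column D^4_{m',4} for m'=−4..4 at α=0.2242, β=0.4839, γ=3.7616.
cos(β/2)=0.970873, sin(β/2)=0.239596
d^4_{-4,4}: single k=8 term ⇒ +0.000011;  D = -0.000000-0.000011i
d^4_{-3,4}: single k=7 term ⇒ +0.000124;  D = -0.000029-0.000121i
d^4_{-2,4}: single k=6 term ⇒ +0.000944;  D = -0.000420-0.000845i
d^4_{-1,4}: single k=5 term ⇒ +0.005407;  D = -0.003421-0.004187i
d^4_{0,4}: single k=4 term ⇒ +0.024497;  D = -0.019329-0.015050i
d^4_{1,4}: single k=3 term ⇒ +0.088786;  D = -0.080429-0.037606i
d^4_{2,4}: single k=2 term ⇒ +0.254397;  D = -0.248640-0.053818i
d^4_{3,4}: single k=1 term ⇒ +0.551012;  D = -0.550978+0.006081i
d^4_{4,4}: single k=0 term ⇒ +0.789402;  D = -0.767661+0.183988i
Y_4^{m'}(θ=0.1969,φ=3.0254) and Σ D·Y over m':
  (-0.0000-0.0000i)·(+0.0006+0.0003i)  (-0.0000-0.0001i)·(-0.0086-0.0031i)  (-0.0004-0.0008i)·(+0.0714+0.0169i)  (-0.0034-0.0042i)·(-0.3364-0.0393i)  (-0.0193-0.0150i)·(+0.6898+0.0000i)  (-0.0804-0.0376i)·(+0.3364-0.0393i)  (-0.2486-0.0538i)·(+0.0714-0.0169i)  (-0.5510+0.0061i)·(+0.0086-0.0031i)  (-0.7677+0.1840i)·(+0.0006-0.0003i)
Y_4^4(R⁻¹ n̂) = -0.064696-0.015927i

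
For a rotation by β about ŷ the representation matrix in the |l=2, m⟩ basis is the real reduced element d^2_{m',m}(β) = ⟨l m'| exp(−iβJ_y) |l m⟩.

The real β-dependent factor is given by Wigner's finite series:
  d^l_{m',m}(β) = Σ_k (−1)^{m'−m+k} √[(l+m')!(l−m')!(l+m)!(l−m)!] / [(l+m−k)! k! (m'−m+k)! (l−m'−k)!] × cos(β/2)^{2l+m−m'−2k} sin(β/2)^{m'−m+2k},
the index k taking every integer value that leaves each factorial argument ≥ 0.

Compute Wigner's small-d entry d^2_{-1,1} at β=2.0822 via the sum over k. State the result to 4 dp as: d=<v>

d^2_{-1,1}(β=2.0822) via Wigner's sum:
Half-angle: c=0.505271, s=0.862961. N=√(1·6·6·1)=6.000000
k∈{2,3} keeps every argument non-negative
  k=2: (−1)^0·6.0000/(2)·0.5053^2·0.8630^2 = +0.570364
  k=3: (−1)^1·6.0000/(6)·0.5053^0·0.8630^4 = -0.554579
d^2_{-1,1}(2.0822) = +0.570364 -0.554579 = +0.015785

d=0.0158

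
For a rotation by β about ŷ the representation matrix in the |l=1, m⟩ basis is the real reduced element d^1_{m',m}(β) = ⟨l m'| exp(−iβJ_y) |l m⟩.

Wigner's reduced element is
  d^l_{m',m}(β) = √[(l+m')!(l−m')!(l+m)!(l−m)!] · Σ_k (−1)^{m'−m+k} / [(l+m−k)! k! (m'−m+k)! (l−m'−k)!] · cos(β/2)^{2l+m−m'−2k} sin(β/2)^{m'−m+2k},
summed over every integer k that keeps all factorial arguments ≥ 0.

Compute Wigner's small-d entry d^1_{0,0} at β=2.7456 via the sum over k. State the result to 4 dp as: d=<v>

d^1_{0,0}(β=2.7456) via Wigner's sum:
With c≡cos(β/2)=0.196705 and s≡sin(β/2)=0.980463, N=[1·1·1·1]^{1/2}=1.000000
The bounds max(0,m−m')=0 and min(l+m,l−m')=1 give 2 terms
  k=0: (−1)^0·1.0000/(1)·0.1967^2·0.9805^0 = +0.038693
  k=1: (−1)^1·1.0000/(1)·0.1967^0·0.9805^2 = -0.961307
d^1_{0,0}(2.7456) = +0.038693 -0.961307 = -0.922614

d=-0.9226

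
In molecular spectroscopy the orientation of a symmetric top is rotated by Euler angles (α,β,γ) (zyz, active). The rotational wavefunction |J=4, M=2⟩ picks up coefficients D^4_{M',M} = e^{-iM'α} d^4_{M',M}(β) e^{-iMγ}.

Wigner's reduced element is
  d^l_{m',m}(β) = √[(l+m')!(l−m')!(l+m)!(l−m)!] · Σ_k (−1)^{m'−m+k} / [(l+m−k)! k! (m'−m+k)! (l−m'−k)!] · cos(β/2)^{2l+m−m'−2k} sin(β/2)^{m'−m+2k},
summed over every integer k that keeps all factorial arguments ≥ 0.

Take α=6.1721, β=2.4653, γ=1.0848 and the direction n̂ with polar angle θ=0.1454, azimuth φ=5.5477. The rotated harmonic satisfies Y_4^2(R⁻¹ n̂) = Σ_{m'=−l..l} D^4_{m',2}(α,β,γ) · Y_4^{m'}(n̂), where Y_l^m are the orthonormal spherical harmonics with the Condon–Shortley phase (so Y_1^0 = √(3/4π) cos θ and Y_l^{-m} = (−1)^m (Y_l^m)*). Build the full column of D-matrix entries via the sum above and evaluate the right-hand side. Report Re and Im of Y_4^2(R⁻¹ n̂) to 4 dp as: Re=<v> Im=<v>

Need the full column D^4_{m',2} for m'=−4..4 at α=6.1721, β=2.4653, γ=1.0848.
cos(β/2)=0.331739, sin(β/2)=0.943371
d^4_{-4,2}: single k=6 term ⇒ +0.410457;  D = -0.354632-0.206667i
d^4_{-3,2}: k∈[5..6] ⇒ +0.306188 -0.825351 = -0.519164;  D = +0.416810+0.309516i
d^4_{-2,2}: k∈[4..6] ⇒ +0.143882 -0.930829 +0.627279 = -0.159667;  D = +0.116846+0.108815i
d^4_{-1,2}: k∈[3..5] ⇒ +0.047703 -0.578640 +0.935860 = +0.404923;  D = -0.263908-0.307107i
d^4_{0,2}: k∈[2..4] ⇒ +0.011253 -0.242665 +0.735885 = +0.504473;  D = -0.284349-0.416700i
d^4_{1,2}: k∈[1..3] ⇒ +0.001770 -0.071554 +0.385760 = +0.315976;  D = -0.148070-0.279134i
d^4_{2,2}: k∈[0..2] ⇒ +0.000147 -0.014234 +0.143882 = +0.129795;  D = -0.047738-0.120698i
d^4_{3,2}: k∈[0..1] ⇒ -0.001561 +0.037863 = +0.036302;  D = -0.009527-0.035030i
d^4_{4,2}: single k=0 term ⇒ +0.006277;  D = -0.000966-0.006202i
Y_4^{m'}(θ=0.1454,φ=5.5477) and Σ D·Y over m':
  (-0.3546-0.2067i)·(-0.0002+0.0000i)  (+0.4168+0.3095i)·(-0.0022+0.0030i)  (+0.1168+0.1088i)·(+0.0041+0.0409i)  (-0.2639-0.3071i)·(+0.1938+0.1753i)  (-0.2843-0.4167i)·(+0.7591+0.0000i)  (-0.1481-0.2791i)·(-0.1938+0.1753i)  (-0.0477-0.1207i)·(+0.0041-0.0409i)  (-0.0095-0.0350i)·(+0.0022+0.0030i)  (-0.0010-0.0062i)·(-0.0002-0.0000i)
Y_4^2(R⁻¹ n̂) = -0.146318-0.386792i

Re=-0.1463 Im=-0.3868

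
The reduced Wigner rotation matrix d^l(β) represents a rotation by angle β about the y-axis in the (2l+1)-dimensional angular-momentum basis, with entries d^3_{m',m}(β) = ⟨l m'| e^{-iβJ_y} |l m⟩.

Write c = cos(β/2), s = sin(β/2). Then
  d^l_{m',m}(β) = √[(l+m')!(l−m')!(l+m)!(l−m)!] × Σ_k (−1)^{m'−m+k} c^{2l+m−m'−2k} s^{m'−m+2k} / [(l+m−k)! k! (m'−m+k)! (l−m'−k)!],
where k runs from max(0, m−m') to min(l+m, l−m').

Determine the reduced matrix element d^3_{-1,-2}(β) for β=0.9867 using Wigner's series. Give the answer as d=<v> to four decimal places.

d=-0.3348

d^3_{-1,-2}(β=0.9867) via Wigner's sum:
With c≡cos(β/2)=0.880751 and s≡sin(β/2)=0.473579, N=[2·24·1·120]^{1/2}=75.894664
The bounds max(0,m−m')=0 and min(l+m,l−m')=1 give 2 terms
  k=0: (−1)^1·75.8947/(24)·0.8808^5·0.4736^1 = -0.793705
  k=1: (−1)^2·75.8947/(12)·0.8808^3·0.4736^3 = +0.458952
d^3_{-1,-2}(0.9867) = -0.793705 +0.458952 = -0.334753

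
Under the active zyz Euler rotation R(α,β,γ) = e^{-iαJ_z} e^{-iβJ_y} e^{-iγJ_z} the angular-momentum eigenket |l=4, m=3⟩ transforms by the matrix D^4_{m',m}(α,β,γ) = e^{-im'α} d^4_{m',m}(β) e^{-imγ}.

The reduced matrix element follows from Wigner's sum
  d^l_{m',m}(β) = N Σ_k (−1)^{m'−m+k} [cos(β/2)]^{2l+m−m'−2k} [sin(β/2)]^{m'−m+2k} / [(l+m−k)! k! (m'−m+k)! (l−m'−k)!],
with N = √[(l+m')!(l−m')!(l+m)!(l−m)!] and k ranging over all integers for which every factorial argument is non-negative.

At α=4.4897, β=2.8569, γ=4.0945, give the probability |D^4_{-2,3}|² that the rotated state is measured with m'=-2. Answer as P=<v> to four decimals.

D^4_{-2,3}(4.4897,2.8569,4.0945) = e^{-i·-2·4.4897}·d^4_{-2,3}(2.8569)·e^{-i·3·4.0945}. Compute d first:
With c≡cos(β/2)=0.141866 and s≡sin(β/2)=0.989886, N=[2·720·5040·1]^{1/2}=2693.993318
The bounds max(0,m−m')=5 and min(l+m,l−m')=6 give 2 terms
  k=5: (−1)^0·2693.9933/(240)·0.1419^3·0.9899^5 = +0.030461
  k=6: (−1)^1·2693.9933/(720)·0.1419^1·0.9899^7 = -0.494354
d^4_{-2,3}(2.8569) = +0.030461 -0.494354 = -0.463893
|D^4_{-2,3}|² = |d^4_{-2,3}(β)|² = (-0.463893)² = 0.215197 (the z-rotation phases have unit modulus)

P=0.2152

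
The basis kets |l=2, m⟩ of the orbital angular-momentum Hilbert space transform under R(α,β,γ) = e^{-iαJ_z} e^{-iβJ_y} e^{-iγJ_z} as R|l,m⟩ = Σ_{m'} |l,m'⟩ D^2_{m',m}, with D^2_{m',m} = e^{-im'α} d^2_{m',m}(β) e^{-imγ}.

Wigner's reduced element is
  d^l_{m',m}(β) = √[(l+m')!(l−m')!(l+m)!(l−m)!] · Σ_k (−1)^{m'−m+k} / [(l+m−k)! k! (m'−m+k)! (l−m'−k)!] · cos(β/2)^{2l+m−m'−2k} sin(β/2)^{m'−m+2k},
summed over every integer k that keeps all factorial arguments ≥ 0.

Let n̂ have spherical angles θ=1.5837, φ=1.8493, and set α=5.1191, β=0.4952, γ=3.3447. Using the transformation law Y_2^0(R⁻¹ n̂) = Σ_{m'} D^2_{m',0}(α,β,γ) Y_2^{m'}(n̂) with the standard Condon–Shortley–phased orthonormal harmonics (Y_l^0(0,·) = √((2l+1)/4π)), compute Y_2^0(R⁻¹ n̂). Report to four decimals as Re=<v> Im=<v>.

Need the full column D^2_{m',0} for m'=−2..2 at α=5.1191, β=0.4952, γ=3.3447.
cos(β/2)=0.969503, sin(β/2)=0.245078
d^2_{-2,0}: single k=2 term ⇒ +0.138287;  D = -0.095006-0.100485i
d^2_{-1,0}: k∈[1..2] ⇒ +0.547051 -0.034957 = +0.512094;  D = +0.202580-0.470321i
d^2_{0,0}: k∈[0..2] ⇒ +0.883481 -0.225822 +0.003608 = +0.661267;  D = +0.661267+0.000000i
d^2_{1,0}: k∈[0..1] ⇒ -0.547051 +0.034957 = -0.512094;  D = -0.202580-0.470321i
d^2_{2,0}: single k=0 term ⇒ +0.138287;  D = -0.095006+0.100485i
Y_2^{m'}(θ=1.5837,φ=1.8493) and Σ D·Y over m':
  (-0.0950-0.1005i)·(-0.3278+0.2042i)  (+0.2026-0.4703i)·(+0.0027+0.0096i)  (+0.6613+0.0000i)·(-0.3152+0.0000i)  (-0.2026-0.4703i)·(-0.0027+0.0096i)  (-0.0950+0.1005i)·(-0.3278-0.2042i)
Y_2^0(R⁻¹ n̂) = -0.095005+0.000000i

Re=-0.0950 Im=0.0000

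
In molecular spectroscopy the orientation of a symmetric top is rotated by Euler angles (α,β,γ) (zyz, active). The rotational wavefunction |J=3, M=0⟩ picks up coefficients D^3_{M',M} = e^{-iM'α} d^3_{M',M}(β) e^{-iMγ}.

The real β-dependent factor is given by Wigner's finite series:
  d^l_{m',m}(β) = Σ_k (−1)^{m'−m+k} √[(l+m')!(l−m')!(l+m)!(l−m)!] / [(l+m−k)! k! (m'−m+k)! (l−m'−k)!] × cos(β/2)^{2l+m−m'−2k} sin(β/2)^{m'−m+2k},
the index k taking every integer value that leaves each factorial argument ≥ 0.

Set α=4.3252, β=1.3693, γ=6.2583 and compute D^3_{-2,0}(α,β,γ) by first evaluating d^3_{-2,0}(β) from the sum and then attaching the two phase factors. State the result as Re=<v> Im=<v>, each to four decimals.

Re=-0.1881 Im=0.1840

Split into d^3_{-2,0}(β=1.3693) × two z-phases.
c=cos(1.3693/2)=0.774640, s=sin(1.3693/2)=0.632402; N=√[1·120·6·6]=65.726707
The bounds max(0,m−m')=2 and min(l+m,l−m')=3 give 2 terms
  k=2: (−1)^0·65.7267/(12)·0.7746^4·0.6324^2 = +0.788765
  k=3: (−1)^1·65.7267/(12)·0.7746^2·0.6324^4 = -0.525695
d^3_{-2,0}(1.3693) = +0.788765 -0.525695 = +0.263070
Phases: e^{-i·(-2)·4.3252}=-0.714856+0.699272i, e^{-i·(0)·6.2583}=+1.000000+0.000000i ⇒ D=-0.188057+0.183958i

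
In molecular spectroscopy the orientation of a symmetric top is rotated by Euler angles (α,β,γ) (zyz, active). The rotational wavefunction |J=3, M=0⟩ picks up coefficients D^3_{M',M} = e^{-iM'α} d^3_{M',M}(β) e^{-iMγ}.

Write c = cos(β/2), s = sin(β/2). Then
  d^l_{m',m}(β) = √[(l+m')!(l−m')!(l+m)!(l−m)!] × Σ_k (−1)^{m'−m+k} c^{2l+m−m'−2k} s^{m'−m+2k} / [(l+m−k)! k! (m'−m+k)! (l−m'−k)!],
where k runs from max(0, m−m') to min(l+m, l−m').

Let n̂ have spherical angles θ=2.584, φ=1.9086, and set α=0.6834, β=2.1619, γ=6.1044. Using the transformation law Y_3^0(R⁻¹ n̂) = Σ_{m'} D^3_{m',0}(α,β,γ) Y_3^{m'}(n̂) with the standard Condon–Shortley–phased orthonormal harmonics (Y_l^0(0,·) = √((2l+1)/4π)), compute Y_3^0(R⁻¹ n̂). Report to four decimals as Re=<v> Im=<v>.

Need the full column D^3_{m',0} for m'=−3..3 at α=0.6834, β=2.1619, γ=6.1044.
cos(β/2)=0.470490, sin(β/2)=0.882405
d^3_{-3,0}: single k=3 term ⇒ +0.320016;  D = -0.147607+0.283940i
d^3_{-2,0}: k∈[2..3] ⇒ +0.208977 -0.735079 = -0.526102;  D = -0.106580-0.515193i
d^3_{-1,0}: k∈[1..3] ⇒ +0.070471 -0.743649 +0.871930 = +0.198752;  D = +0.154118+0.125499i
d^3_{0,0}: k∈[0..3] ⇒ +0.010847 -0.343385 +1.207858 -0.472072 = +0.403248;  D = +0.403248+0.000000i
d^3_{1,0}: k∈[0..2] ⇒ -0.070471 +0.743649 -0.871930 = -0.198752;  D = -0.154118+0.125499i
d^3_{2,0}: k∈[0..1] ⇒ +0.208977 -0.735079 = -0.526102;  D = -0.106580+0.515193i
d^3_{3,0}: single k=0 term ⇒ -0.320016;  D = +0.147607+0.283940i
Y_3^{m'}(θ=2.584,φ=1.9086) and Σ D·Y over m':
  (-0.1476+0.2839i)·(+0.0525+0.0327i)  (-0.1066-0.5152i)·(+0.1895-0.1518i)  (+0.1541+0.1255i)·(-0.1474-0.4195i)  (+0.4032+0.0000i)·(-0.1900+0.0000i)  (-0.1541+0.1255i)·(+0.1474-0.4195i)  (-0.1066+0.5152i)·(+0.1895+0.1518i)  (+0.1476+0.2839i)·(-0.0525+0.0327i)
Y_3^0(R⁻¹ n̂) = -0.247646+0.000000i

Re=-0.2476 Im=0.0000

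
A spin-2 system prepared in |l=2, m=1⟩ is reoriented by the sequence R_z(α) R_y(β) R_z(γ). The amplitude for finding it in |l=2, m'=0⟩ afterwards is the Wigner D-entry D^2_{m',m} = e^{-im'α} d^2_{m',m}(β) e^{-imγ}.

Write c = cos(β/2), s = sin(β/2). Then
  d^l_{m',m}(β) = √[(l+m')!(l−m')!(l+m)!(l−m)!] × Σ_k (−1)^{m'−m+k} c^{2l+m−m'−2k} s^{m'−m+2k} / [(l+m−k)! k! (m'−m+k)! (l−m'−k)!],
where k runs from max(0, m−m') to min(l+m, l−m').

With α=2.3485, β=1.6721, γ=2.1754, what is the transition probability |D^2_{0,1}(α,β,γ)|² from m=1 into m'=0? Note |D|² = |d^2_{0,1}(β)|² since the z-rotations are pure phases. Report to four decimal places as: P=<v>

P=0.0152

First d^2_{0,1}(β=1.6721), then the phase factors e^{-i(0)α} and e^{-i(1)γ}:
With c≡cos(β/2)=0.670399 and s≡sin(β/2)=0.742001, N=[2·2·6·1]^{1/2}=4.898979
k: max(0,(1)−(0))=1 … min(2+(1),2−(0))=2
  k=1: (−1)^0·4.8990/(2)·0.6704^3·0.7420^1 = +0.547621
  k=2: (−1)^1·4.8990/(2)·0.6704^1·0.7420^3 = -0.670845
d^2_{0,1}(1.6721) = +0.547621 -0.670845 = -0.123224
|D^2_{0,1}|² = |d^2_{0,1}(β)|² = (-0.123224)² = 0.015184 (the z-rotation phases have unit modulus)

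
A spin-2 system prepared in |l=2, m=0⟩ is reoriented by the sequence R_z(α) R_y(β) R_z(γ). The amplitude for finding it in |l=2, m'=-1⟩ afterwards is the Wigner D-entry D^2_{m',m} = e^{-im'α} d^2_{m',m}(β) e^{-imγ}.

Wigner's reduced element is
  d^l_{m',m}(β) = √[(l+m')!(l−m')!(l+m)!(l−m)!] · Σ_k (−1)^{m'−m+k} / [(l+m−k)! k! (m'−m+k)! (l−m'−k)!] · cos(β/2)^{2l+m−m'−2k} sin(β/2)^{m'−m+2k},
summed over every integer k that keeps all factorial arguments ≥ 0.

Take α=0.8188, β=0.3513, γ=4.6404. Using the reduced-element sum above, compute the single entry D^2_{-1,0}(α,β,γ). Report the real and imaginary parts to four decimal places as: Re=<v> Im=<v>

Split into d^2_{-1,0}(β=0.3513) × two z-phases.
With c≡cos(β/2)=0.984613 and s≡sin(β/2)=0.174748, N=[1·6·2·2]^{1/2}=4.898979
k∈{1,2} keeps every argument non-negative
  k=1: (−1)^0·4.8990/(2)·0.9846^3·0.1747^1 = +0.408588
  k=2: (−1)^1·4.8990/(2)·0.9846^1·0.1747^3 = -0.012870
d^2_{-1,0}(0.3513) = +0.408588 -0.012870 = +0.395718
D = (+0.683098+0.730327i)·(+0.395718)·(+1.000000+0.000000i) = +0.270314+0.289003i

Re=0.2703 Im=0.2890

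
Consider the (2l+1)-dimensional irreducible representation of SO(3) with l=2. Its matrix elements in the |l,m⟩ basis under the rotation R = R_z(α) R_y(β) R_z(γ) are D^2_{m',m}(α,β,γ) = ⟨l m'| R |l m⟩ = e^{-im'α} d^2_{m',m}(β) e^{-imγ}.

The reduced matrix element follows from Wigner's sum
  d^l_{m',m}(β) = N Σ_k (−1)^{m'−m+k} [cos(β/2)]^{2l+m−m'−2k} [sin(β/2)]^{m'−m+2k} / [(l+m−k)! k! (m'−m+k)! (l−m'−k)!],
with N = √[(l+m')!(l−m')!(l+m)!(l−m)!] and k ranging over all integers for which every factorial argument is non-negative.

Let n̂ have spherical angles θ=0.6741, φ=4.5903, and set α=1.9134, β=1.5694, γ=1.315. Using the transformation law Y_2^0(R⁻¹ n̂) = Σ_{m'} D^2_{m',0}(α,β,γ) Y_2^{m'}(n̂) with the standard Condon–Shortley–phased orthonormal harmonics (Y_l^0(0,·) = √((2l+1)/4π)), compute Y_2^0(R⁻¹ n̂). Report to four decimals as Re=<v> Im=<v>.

Re=-0.0219 Im=0.0000

Need the full column D^2_{m',0} for m'=−2..2 at α=1.9134, β=1.5694, γ=1.315.
cos(β/2)=0.707600, sin(β/2)=0.706613
d^2_{-2,0}: single k=2 term ⇒ +0.612371;  D = -0.474152-0.387529i
d^2_{-1,0}: k∈[1..2] ⇒ +0.613227 -0.611517 = +0.001710;  D = -0.000575+0.001611i
d^2_{0,0}: k∈[0..2] ⇒ +0.250699 -0.999998 +0.249302 = -0.499997;  D = -0.499997+0.000000i
d^2_{1,0}: k∈[0..1] ⇒ -0.613227 +0.611517 = -0.001710;  D = +0.000575+0.001611i
d^2_{2,0}: single k=0 term ⇒ +0.612371;  D = -0.474152+0.387529i
Y_2^{m'}(θ=0.6741,φ=4.5903) and Σ D·Y over m':
  (-0.4742-0.3875i)·(-0.1460-0.0364i)  (-0.0006+0.0016i)·(-0.0459+0.3739i)  (-0.5000+0.0000i)·(+0.2621+0.0000i)  (+0.0006+0.0016i)·(+0.0459+0.3739i)  (-0.4742+0.3875i)·(-0.1460+0.0364i)
Y_2^0(R⁻¹ n̂) = -0.021934+0.000000i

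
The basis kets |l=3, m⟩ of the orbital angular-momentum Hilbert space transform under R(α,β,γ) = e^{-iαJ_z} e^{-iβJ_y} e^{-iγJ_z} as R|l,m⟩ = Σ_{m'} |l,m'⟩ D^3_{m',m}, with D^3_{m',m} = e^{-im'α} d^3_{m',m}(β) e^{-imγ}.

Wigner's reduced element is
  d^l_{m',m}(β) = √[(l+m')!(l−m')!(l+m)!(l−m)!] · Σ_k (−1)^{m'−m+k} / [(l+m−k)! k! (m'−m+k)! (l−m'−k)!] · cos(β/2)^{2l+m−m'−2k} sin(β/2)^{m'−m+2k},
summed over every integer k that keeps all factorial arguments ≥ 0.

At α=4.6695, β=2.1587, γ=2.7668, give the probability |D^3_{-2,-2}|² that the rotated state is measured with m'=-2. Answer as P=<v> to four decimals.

First d^3_{-2,-2}(β=2.1587), then the phase factors e^{-i(-2)α} and e^{-i(-2)γ}:
Half-angle: c=0.471902, s=0.881651. N=√(1·120·1·120)=120.000000
Admissible k: 0..1 (factorial args all ≥0)
  k=0: (−1)^0·120.0000/(120)·0.4719^6·0.8817^0 = +0.011044
  k=1: (−1)^1·120.0000/(24)·0.4719^4·0.8817^2 = -0.192739
d^3_{-2,-2}(2.1587) = +0.011044 -0.192739 = -0.181695
|D^3_{-2,-2}|² = |d^3_{-2,-2}(β)|² = (-0.181695)² = 0.033013 (the z-rotation phases have unit modulus)

P=0.0330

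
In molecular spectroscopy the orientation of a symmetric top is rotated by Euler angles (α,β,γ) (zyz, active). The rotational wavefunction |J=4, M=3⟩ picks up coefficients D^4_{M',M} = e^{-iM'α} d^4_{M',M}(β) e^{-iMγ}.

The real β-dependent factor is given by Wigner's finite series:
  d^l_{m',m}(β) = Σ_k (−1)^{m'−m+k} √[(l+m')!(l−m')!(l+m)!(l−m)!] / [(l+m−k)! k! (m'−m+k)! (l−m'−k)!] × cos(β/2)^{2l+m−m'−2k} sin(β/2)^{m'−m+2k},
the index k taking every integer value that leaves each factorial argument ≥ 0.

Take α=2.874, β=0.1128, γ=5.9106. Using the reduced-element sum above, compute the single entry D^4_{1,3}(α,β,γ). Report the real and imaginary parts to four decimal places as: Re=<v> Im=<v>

Re=-0.0046 Im=-0.0244

D^4_{1,3}(2.874,0.1128,5.9106) = e^{-i·1·2.874}·d^4_{1,3}(0.1128)·e^{-i·3·5.9106}. Compute d first:
c=cos(0.1128/2)=0.998410, s=sin(0.1128/2)=0.056370; N=√[120·6·5040·1]=1904.940944
k: max(0,(3)−(1))=2 … min(4+(3),4−(1))=3
  k=2: (−1)^0·1904.9409/(240)·0.9984^6·0.0564^2 = +0.024982
  k=3: (−1)^1·1904.9409/(144)·0.9984^4·0.0564^4 = -0.000133
d^4_{1,3}(0.1128) = +0.024982 -0.000133 = +0.024849
D = (-0.964410-0.264411i)·(+0.024849)·(+0.437701+0.899120i) = -0.004582-0.024423i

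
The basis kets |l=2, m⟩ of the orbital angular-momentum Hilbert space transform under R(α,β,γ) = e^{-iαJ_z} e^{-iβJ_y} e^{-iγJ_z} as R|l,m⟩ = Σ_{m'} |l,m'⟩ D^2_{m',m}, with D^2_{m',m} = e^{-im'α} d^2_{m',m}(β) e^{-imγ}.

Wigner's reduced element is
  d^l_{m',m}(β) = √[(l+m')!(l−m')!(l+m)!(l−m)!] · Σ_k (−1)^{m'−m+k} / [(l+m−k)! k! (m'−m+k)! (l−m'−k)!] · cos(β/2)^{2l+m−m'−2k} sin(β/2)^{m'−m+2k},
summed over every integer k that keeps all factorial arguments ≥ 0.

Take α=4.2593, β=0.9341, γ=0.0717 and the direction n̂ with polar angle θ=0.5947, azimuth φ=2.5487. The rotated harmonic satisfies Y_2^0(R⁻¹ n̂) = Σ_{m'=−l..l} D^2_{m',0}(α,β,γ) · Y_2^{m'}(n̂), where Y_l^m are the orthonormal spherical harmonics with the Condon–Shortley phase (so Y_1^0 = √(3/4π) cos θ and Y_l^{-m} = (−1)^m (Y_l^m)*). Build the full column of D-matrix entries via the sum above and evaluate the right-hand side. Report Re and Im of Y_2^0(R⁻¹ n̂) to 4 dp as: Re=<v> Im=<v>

Need the full column D^2_{m',0} for m'=−2..2 at α=4.2593, β=0.9341, γ=0.0717.
cos(β/2)=0.892900, sin(β/2)=0.450254
d^2_{-2,0}: single k=2 term ⇒ +0.395911;  D = -0.244181+0.311642i
d^2_{-1,0}: k∈[1..2] ⇒ +0.785132 -0.199642 = +0.585490;  D = -0.256295-0.526413i
d^2_{0,0}: k∈[0..2] ⇒ +0.635641 -0.646519 +0.041099 = +0.030221;  D = +0.030221+0.000000i
d^2_{1,0}: k∈[0..1] ⇒ -0.785132 +0.199642 = -0.585490;  D = +0.256295-0.526413i
d^2_{2,0}: single k=0 term ⇒ +0.395911;  D = -0.244181-0.311642i
Y_2^{m'}(θ=0.5947,φ=2.5487) and Σ D·Y over m':
  (-0.2442+0.3116i)·(+0.0455+0.1124i)  (-0.2563-0.5264i)·(-0.2973-0.2003i)  (+0.0302+0.0000i)·(+0.3338+0.0000i)  (+0.2563-0.5264i)·(+0.2973-0.2003i)  (-0.2442-0.3116i)·(+0.0455-0.1124i)
Y_2^0(R⁻¹ n̂) = -0.140692-0.000000i

Re=-0.1407 Im=0.0000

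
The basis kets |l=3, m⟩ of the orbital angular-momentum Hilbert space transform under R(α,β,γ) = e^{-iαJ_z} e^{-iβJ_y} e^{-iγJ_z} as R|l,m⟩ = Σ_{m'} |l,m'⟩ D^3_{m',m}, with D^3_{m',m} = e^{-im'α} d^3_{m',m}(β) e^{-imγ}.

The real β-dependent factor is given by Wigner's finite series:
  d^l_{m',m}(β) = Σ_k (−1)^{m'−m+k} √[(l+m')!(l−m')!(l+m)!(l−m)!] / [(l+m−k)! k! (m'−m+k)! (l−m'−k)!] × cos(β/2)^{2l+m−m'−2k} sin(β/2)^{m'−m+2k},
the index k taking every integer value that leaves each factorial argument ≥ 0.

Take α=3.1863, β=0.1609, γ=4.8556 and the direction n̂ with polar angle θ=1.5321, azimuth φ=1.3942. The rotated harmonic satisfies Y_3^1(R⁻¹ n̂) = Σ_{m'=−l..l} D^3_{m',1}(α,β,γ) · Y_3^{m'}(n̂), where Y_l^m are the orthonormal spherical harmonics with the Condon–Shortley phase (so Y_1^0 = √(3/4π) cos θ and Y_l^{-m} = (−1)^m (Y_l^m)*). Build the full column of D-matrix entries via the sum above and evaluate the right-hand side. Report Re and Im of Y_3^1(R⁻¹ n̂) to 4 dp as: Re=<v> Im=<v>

Re=0.3016 Im=-0.1162

Need the full column D^3_{m',1} for m'=−3..3 at α=3.1863, β=0.1609, γ=4.8556.
cos(β/2)=0.996766, sin(β/2)=0.080363
d^3_{-3,1}: single k=4 term ⇒ +0.000160;  D = -0.000001-0.000160i
d^3_{-2,1}: k∈[3..4] ⇒ +0.003251 -0.000011 = +0.003240;  D = +0.000174+0.003235i
d^3_{-1,1}: k∈[2..4] ⇒ +0.038251 -0.000332 +0.000000 = +0.037919;  D = -0.003729-0.037736i
d^3_{0,1}: k∈[1..3] ⇒ +0.273913 -0.005342 +0.000012 = +0.268584;  D = +0.038333+0.265834i
d^3_{1,1}: k∈[0..2] ⇒ +0.980750 -0.051001 +0.000249 = +0.929998;  D = -0.173737-0.913626i
d^3_{2,1}: k∈[0..1] ⇒ -0.250048 +0.003251 = -0.246797;  D = -0.056895-0.240149i
d^3_{3,1}: single k=0 term ⇒ +0.024691;  D = -0.006760-0.023747i
Y_3^{m'}(θ=1.5321,φ=1.3942) and Σ D·Y over m':
  (-0.0000-0.0002i)·(-0.2104+0.3592i)  (+0.0002+0.0032i)·(-0.0370-0.0137i)  (-0.0037-0.0377i)·(-0.0563+0.3155i)  (+0.0383+0.2658i)·(-0.0432+0.0000i)  (-0.1737-0.9136i)·(+0.0563+0.3155i)  (-0.0569-0.2401i)·(-0.0370+0.0137i)  (-0.0068-0.0237i)·(+0.2104+0.3592i)
Y_3^1(R⁻¹ n̂) = +0.301551-0.116197i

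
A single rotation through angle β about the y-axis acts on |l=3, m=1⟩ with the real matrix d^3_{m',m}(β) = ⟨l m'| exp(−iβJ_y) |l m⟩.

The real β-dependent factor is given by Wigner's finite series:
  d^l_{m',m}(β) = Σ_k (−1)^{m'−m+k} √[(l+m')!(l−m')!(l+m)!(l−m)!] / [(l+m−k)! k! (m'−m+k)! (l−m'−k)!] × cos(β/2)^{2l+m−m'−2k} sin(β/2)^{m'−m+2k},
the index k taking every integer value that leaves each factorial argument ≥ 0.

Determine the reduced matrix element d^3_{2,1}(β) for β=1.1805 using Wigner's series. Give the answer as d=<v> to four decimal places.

d^3_{2,1}(β=1.1805) via Wigner's sum:
Half-angle: c=0.830802, s=0.556569. N=√(120·1·24·2)=75.894664
k∈{0,1} keeps every argument non-negative
  k=0: (−1)^1·75.8947/(24)·0.8308^5·0.5566^1 = -0.696635
  k=1: (−1)^2·75.8947/(12)·0.8308^3·0.5566^3 = +0.625285
d^3_{2,1}(1.1805) = -0.696635 +0.625285 = -0.071350

d=-0.0713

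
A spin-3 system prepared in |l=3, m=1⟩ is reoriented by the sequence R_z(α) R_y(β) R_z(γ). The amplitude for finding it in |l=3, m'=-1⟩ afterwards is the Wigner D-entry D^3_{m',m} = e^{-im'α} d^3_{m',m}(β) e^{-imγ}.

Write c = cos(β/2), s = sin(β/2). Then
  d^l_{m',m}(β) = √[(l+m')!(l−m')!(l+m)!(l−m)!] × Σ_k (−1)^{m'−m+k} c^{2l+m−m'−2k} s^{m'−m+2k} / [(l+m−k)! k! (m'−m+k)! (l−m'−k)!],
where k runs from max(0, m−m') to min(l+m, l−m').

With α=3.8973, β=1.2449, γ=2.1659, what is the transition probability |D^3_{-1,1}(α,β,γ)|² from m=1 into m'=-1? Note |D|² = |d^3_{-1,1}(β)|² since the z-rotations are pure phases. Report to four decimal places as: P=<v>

P=0.1010

Split into d^3_{-1,1}(β=1.2449) × two z-phases.
c=cos(1.2449/2)=0.812452, s=sin(1.2449/2)=0.583027; N=√[2·24·24·2]=48.000000
The bounds max(0,m−m')=2 and min(l+m,l−m')=4 give 3 terms
  k=2: (−1)^0·48.0000/(8)·0.8125^4·0.5830^2 = +0.888630
  k=3: (−1)^1·48.0000/(6)·0.8125^2·0.5830^4 = -0.610157
  k=4: (−1)^2·48.0000/(48)·0.8125^0·0.5830^6 = +0.039277
d^3_{-1,1}(1.2449) = +0.888630 -0.610157 +0.039277 = +0.317749
|D^3_{-1,1}|² = |d^3_{-1,1}(β)|² = (+0.317749)² = 0.100965 (the z-rotation phases have unit modulus)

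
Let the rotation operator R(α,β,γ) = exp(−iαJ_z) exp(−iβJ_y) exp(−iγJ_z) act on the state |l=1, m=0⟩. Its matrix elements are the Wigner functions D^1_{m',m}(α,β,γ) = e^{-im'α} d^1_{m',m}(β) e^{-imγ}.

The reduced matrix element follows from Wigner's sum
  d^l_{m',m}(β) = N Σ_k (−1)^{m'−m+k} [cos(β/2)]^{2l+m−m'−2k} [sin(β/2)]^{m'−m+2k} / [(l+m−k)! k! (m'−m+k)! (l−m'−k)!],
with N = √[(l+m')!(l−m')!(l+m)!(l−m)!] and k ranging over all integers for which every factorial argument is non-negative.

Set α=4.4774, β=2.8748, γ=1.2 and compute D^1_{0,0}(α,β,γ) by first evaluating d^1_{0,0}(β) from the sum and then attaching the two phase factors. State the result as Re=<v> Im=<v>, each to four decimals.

D^1_{0,0}(4.4774,2.8748,1.2) = e^{-i·0·4.4774}·d^1_{0,0}(2.8748)·e^{-i·0·1.2}. Compute d first:
With c≡cos(β/2)=0.133001 and s≡sin(β/2)=0.991116, N=[1·1·1·1]^{1/2}=1.000000
k∈{0,1} keeps every argument non-negative
  k=0: (−1)^0·1.0000/(1)·0.1330^2·0.9911^0 = +0.017689
  k=1: (−1)^1·1.0000/(1)·0.1330^0·0.9911^2 = -0.982311
d^1_{0,0}(2.8748) = +0.017689 -0.982311 = -0.964621
Phases: e^{-i·(0)·4.4774}=+1.000000+0.000000i, e^{-i·(0)·1.2}=+1.000000+0.000000i ⇒ D=-0.964621+0.000000i

Re=-0.9646 Im=0.0000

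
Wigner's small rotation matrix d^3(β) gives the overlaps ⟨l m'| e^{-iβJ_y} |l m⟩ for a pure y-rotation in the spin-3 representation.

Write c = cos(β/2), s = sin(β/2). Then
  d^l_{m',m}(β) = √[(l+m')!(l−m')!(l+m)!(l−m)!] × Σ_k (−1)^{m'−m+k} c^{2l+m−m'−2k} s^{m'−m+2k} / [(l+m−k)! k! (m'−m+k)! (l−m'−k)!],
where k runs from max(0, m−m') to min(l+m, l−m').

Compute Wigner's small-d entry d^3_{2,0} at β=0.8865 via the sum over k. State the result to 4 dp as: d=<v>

d^3_{2,0}(β=0.8865) via Wigner's sum:
c=cos(0.8865/2)=0.903363, s=sin(0.8865/2)=0.428878; N=√[120·1·6·6]=65.726707
Admissible k: 0..1 (factorial args all ≥0)
  k=0: (−1)^2·65.7267/(12)·0.9034^4·0.4289^2 = +0.670928
  k=1: (−1)^3·65.7267/(12)·0.9034^2·0.4289^4 = -0.151223
d^3_{2,0}(0.8865) = +0.670928 -0.151223 = +0.519705

d=0.5197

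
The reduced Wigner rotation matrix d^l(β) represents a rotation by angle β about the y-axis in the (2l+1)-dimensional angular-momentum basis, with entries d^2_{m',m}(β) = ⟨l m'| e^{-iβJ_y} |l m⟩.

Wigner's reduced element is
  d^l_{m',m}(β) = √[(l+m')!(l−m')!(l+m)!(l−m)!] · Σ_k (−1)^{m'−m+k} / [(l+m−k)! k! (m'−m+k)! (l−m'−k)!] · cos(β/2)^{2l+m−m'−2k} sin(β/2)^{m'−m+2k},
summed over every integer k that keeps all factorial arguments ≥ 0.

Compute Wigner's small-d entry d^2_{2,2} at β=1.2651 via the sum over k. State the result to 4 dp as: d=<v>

d=0.4231

d^2_{2,2}(β=1.2651) via Wigner's sum:
Half-angle: c=0.806523, s=0.591203. N=√(24·1·24·1)=24.000000
The bounds max(0,m−m')=0 and min(l+m,l−m')=0 give 1 term
  k=0: (−1)^0·24.0000/(24)·0.8065^4·0.5912^0 = +0.423122
d^2_{2,2}(1.2651) = +0.423122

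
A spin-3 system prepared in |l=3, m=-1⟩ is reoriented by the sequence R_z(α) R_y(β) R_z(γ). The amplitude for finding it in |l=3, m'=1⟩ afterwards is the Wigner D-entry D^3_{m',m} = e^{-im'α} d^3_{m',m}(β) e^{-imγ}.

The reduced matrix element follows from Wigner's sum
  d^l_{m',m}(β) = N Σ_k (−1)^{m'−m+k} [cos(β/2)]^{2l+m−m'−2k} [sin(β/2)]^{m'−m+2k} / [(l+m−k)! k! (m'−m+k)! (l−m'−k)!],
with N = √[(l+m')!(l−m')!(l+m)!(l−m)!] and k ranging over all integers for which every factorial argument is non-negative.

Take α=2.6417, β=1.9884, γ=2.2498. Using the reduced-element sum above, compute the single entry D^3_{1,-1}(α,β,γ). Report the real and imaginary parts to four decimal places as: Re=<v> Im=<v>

Re=-0.4203 Im=0.1737

D^3_{1,-1}(2.6417,1.9884,2.2498) = e^{-i·1·2.6417}·d^3_{1,-1}(1.9884)·e^{-i·-1·2.2498}. Compute d first:
c=cos(1.9884/2)=0.545174, s=sin(1.9884/2)=0.838323; N=√[24·2·2·24]=48.000000
The bounds max(0,m−m')=0 and min(l+m,l−m')=2 give 3 terms
  k=0: (−1)^2·48.0000/(8)·0.5452^4·0.8383^2 = +0.372489
  k=1: (−1)^3·48.0000/(6)·0.5452^2·0.8383^4 = -1.174372
  k=2: (−1)^4·48.0000/(48)·0.5452^0·0.8383^6 = +0.347111
d^3_{1,-1}(1.9884) = +0.372489 -1.174372 +0.347111 = -0.454771
Phases: e^{-i·(1)·2.6417}=-0.877634-0.479331i, e^{-i·(-1)·2.2498}=-0.628018+0.778199i ⇒ D=-0.420293+0.173698i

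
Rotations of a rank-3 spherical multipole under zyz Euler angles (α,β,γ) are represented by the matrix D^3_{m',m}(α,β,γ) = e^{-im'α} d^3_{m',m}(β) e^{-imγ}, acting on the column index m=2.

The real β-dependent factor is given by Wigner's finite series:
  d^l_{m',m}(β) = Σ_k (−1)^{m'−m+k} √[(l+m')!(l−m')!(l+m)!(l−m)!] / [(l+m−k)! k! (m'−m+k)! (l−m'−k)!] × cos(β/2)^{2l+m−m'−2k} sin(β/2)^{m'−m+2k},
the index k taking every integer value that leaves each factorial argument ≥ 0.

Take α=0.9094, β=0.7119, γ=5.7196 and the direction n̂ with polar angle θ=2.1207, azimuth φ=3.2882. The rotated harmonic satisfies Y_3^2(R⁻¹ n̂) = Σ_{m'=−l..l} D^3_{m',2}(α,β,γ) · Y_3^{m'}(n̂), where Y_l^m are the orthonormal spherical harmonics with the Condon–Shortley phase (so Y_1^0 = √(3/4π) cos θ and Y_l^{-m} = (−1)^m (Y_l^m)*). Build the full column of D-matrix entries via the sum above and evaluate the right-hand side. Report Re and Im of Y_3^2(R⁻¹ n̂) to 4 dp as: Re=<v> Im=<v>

Need the full column D^3_{m',2} for m'=−3..3 at α=0.9094, β=0.7119, γ=5.7196.
cos(β/2)=0.937316, sin(β/2)=0.348481
d^3_{-3,2}: single k=5 term ⇒ +0.011799;  D = -0.008919-0.007725i
d^3_{-2,2}: k∈[4..5] ⇒ +0.064783 -0.001791 = +0.062992;  D = -0.061790+0.012244i
d^3_{-1,2}: k∈[3..4] ⇒ +0.220407 -0.015233 = +0.205174;  D = -0.092147+0.183318i
d^3_{0,2}: k∈[2..3] ⇒ +0.513408 -0.070966 = +0.442442;  D = +0.189904+0.399614i
d^3_{1,2}: k∈[1..2] ⇒ +0.797276 -0.220407 = +0.576870;  D = +0.563245+0.124635i
d^3_{2,2}: k∈[0..1] ⇒ +0.678134 -0.468675 = +0.209459;  D = +0.161327-0.133592i
d^3_{3,2}: single k=0 term ⇒ -0.617568;  D = +0.018668+0.617285i
Y_3^{m'}(θ=2.1207,φ=3.2882) and Σ D·Y over m':
  (-0.0089-0.0077i)·(-0.2340+0.1101i)  (-0.0618+0.0122i)·(-0.3717+0.1122i)  (-0.0921+0.1833i)·(-0.0996+0.0147i)  (+0.1899+0.3996i)·(+0.3188+0.0000i)  (+0.5632+0.1246i)·(+0.0996+0.0147i)  (+0.1613-0.1336i)·(-0.3717-0.1122i)  (+0.0187+0.6173i)·(+0.2340+0.1101i)
Y_3^2(R⁻¹ n̂) = +0.007300+0.295823i

Re=0.0073 Im=0.2958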